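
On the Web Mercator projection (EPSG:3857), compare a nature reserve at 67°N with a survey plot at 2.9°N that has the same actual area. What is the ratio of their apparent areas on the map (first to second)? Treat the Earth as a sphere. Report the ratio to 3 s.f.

6.53

On Mercator, area is exaggerated by sec²φ = 1/cos²φ.
At 67°: sec²(67°) = 1/0.3907² = 6.550.
At 2.9°: sec²(2.9°) = 1/0.9987² = 1.003.
Ratio = 6.550/1.003 = cos²(2.9°)/cos²(67°) ≈ 6.53.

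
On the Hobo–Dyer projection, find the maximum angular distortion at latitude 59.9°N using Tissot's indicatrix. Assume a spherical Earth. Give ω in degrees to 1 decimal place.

50.8°

Hobo–Dyer is a cylindrical equal-area projection with standard parallels at ±37.5°. Cylindrical equal-area (φ₀ = 37.5°): h = cos φ / cos 37.5° along meridians, k = cos 37.5° / cos φ along parallels; h·k = 1.
At 59.9°: h = 0.6321, k = 1.582; principal scales a = 1.582, b = 0.6321.
sin(ω/2) = (a − b)/(a + b) = 0.9498/2.214 = 0.4290, so ω = 2 arcsin(0.4290) ≈ 50.8°.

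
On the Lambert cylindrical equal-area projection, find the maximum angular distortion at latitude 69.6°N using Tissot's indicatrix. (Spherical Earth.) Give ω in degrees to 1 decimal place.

103.1°

The Lambert cylindrical equal-area projection is the cylindrical equal-area projection with its standard parallel at the equator (φ₀ = 0). A cylindrical equal-area projection with standard parallel φ₀ has meridian scale h = cos φ / cos φ₀ and parallel scale k = cos φ₀ / cos φ (so areas are preserved, h·k = 1).
At 69.6°: h = 0.3486, k = 2.869; principal scales a = 2.869, b = 0.3486.
sin(ω/2) = (a − b)/(a + b) = 2.520/3.217 = 0.7833, so ω = 2 arcsin(0.7833) ≈ 103.1°.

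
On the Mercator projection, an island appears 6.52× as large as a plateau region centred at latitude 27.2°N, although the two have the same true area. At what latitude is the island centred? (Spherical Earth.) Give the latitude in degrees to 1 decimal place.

69.6°

For equal true areas on Mercator, apparent areas scale as sec²φ, so the ratio is cos²φ₂ / cos²φ₁.
cos²φ₂ / cos²φ₁ = 6.52  ⇒  cos φ₁ = cos 27.2° / √6.52 = 0.8894/2.553 = 0.3483.
φ₁ = arccos(0.3483) ≈ 69.6°.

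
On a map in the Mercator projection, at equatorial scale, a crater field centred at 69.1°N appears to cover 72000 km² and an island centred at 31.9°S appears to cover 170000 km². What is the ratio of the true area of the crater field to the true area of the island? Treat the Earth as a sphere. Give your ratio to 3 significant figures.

On Mercator the areal scale is sec²φ, so true area = apparent × cos²φ.
True area of crater field: 72000 × cos²(69.1°) = 72000 × 0.1273 = 9163 km².
True area of island: 170000 × cos²(31.9°) = 170000 × 0.7208 = 122500 km².
Ratio = 9163 / 122500 ≈ 0.0748.

0.0748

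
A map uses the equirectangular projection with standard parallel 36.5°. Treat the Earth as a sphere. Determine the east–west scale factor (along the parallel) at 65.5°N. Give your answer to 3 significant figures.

In the equirectangular projection with standard parallel φ₀ = 36.5° (x = Rλ cos φ₀, y = Rφ), meridians are true-scale (h = 1) and the parallel scale is k = cos φ₀ / cos φ.
k = cos 36.5° / cos 65.5° = 0.8039/0.4147 = 1.938.

1.94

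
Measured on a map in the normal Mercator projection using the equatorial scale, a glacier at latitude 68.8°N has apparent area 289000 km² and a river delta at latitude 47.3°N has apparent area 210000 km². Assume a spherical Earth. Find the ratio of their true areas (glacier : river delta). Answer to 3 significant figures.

0.391

Mercator's areal exaggeration is sec²φ; hence true area = (apparent area) · cos²φ.
True area of glacier: 289000 × cos²(68.8°) = 289000 × 0.1308 = 37790 km².
True area of river delta: 210000 × cos²(47.3°) = 210000 × 0.4599 = 96580 km².
Ratio = 37790 / 96580 ≈ 0.391.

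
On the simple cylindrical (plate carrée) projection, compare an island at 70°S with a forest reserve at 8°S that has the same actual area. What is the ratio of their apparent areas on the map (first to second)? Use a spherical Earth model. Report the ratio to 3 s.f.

2.90

In the plate carrée (x = Rλ, y = Rφ), meridians are true-scale (h = 1) and parallels are stretched by k = sec φ.
Areal scale at 70°: h·k = 1.000 × 2.924 = 2.924.
Areal scale at 8°: h·k = 1.000 × 1.010 = 1.010.
Ratio = 2.924/1.010 ≈ 2.90.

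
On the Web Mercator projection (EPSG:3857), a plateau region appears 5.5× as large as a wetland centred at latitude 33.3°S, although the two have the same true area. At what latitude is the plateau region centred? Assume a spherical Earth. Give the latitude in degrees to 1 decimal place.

69.1°

On Mercator, (apparent₁)/(apparent₂) = sec²φ₁ / sec²φ₂ when true areas are equal.
cos²φ₂ / cos²φ₁ = 5.5  ⇒  cos φ₁ = cos 33.3° / √5.5 = 0.8358/2.345 = 0.3564.
φ₁ = arccos(0.3564) ≈ 69.1°.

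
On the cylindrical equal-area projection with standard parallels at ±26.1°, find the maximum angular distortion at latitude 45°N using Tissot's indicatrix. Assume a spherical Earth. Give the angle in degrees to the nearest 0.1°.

27.1°

Cylindrical equal-area (φ₀ = 26.1°): h = cos φ / cos 26.1° along meridians, k = cos 26.1° / cos φ along parallels; h·k = 1.
At 45°: h = 0.7874, k = 1.270; principal scales a = 1.270, b = 0.7874.
sin(ω/2) = (a − b)/(a + b) = 0.4826/2.057 = 0.2346, so ω = 2 arcsin(0.2346) ≈ 27.1°.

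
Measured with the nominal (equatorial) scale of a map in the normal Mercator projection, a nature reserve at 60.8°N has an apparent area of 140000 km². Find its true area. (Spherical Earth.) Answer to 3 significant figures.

Mercator is conformal, so the point scale is isotropic: h = k = sec φ = 1/cos φ.
Areal scale = k² = sec²φ = 1/cos²(60.8°) = 1/0.4879² = 4.202.
True area = apparent / (areal scale) = 140000 / 4.202 ≈ 33300 km².

33300 km²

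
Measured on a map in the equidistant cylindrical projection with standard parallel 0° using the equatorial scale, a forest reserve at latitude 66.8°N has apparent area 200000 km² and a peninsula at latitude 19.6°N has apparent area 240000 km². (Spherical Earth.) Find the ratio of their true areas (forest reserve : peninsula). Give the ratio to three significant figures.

Plate carrée has h = 1 and k = sec φ, giving areal scale sec φ; true area = (apparent area) · cos φ.
True area of forest reserve: 200000 × cos(66.8°) = 200000 × 0.3939 = 78790 km².
True area of peninsula: 240000 × cos(19.6°) = 240000 × 0.9421 = 226100 km².
Ratio = 78790 / 226100 ≈ 0.348.

0.348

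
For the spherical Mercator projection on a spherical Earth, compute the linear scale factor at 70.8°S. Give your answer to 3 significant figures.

For Mercator, h = k = sec φ (a conformal cylindrical projection has a single point scale, 1/cos φ).
k = 1/cos 70.8° = 1/0.3289 = 3.041.

3.04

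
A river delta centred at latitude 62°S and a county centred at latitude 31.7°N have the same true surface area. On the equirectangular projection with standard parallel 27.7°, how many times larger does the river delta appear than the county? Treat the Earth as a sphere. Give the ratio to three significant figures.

In the equirectangular projection with standard parallel φ₀ = 27.7° (x = Rλ cos φ₀, y = Rφ), meridians are true-scale (h = 1) and the parallel scale is k = cos φ₀ / cos φ.
Areal scale at 62°: h·k = 1.000 × 1.886 = 1.886.
Areal scale at 31.7°: h·k = 1.000 × 1.041 = 1.041.
Ratio = 1.886/1.041 ≈ 1.81.

1.81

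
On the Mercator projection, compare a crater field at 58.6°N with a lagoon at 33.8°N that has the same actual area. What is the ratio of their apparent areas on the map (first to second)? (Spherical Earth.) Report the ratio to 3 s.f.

2.54

Mercator is conformal with k = sec φ, so areal scale = k² = sec²φ.
At 58.6°: sec²(58.6°) = 1/0.5210² = 3.684.
At 33.8°: sec²(33.8°) = 1/0.8310² = 1.448.
Ratio = 3.684/1.448 = cos²(33.8°)/cos²(58.6°) ≈ 2.54.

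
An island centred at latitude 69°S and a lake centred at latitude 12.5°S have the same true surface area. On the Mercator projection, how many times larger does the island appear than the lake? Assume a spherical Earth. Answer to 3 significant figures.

On Mercator, area is exaggerated by sec²φ = 1/cos²φ.
At 69°: sec²(69°) = 1/0.3584² = 7.786.
At 12.5°: sec²(12.5°) = 1/0.9763² = 1.049.
Ratio = 7.786/1.049 = cos²(12.5°)/cos²(69°) ≈ 7.42.

7.42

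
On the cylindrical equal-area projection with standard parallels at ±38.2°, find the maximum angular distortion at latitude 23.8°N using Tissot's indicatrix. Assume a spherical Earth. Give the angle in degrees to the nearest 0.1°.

A cylindrical equal-area projection with standard parallel φ₀ has meridian scale h = cos φ / cos φ₀ and parallel scale k = cos φ₀ / cos φ (so areas are preserved, h·k = 1).
At 23.8°: h = 1.164, k = 0.8589; principal scales a = 1.164, b = 0.8589.
sin(ω/2) = (a − b)/(a + b) = 0.3054/2.023 = 0.1509, so ω = 2 arcsin(0.1509) ≈ 17.4°.

17.4°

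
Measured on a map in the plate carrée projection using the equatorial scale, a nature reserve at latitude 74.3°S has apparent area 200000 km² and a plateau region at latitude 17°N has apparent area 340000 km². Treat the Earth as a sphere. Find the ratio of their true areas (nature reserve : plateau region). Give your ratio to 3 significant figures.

On the plate carrée, areal scale = h·k = 1 × sec φ, so true area = apparent × cos φ.
True area of nature reserve: 200000 × cos(74.3°) = 200000 × 0.2706 = 54120 km².
True area of plateau region: 340000 × cos(17°) = 340000 × 0.9563 = 325100 km².
Ratio = 54120 / 325100 ≈ 0.166.

0.166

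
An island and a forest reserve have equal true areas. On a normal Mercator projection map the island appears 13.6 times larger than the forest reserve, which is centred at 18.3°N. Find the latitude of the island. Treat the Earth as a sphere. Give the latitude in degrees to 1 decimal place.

Mercator areal scale is sec²φ, so apparent-area ratio = sec²φ₁ / sec²φ₂ = cos²φ₂ / cos²φ₁.
cos²φ₂ / cos²φ₁ = 13.6  ⇒  cos φ₁ = cos 18.3° / √13.6 = 0.9494/3.688 = 0.2574.
φ₁ = arccos(0.2574) ≈ 75.1°.

75.1°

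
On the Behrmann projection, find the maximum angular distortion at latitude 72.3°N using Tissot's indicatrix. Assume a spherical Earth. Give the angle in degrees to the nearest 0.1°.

102.6°

Behrmann is a cylindrical equal-area projection with standard parallels at ±30°. A cylindrical equal-area projection with standard parallel φ₀ has meridian scale h = cos φ / cos φ₀ and parallel scale k = cos φ₀ / cos φ (so areas are preserved, h·k = 1).
At 72.3°: h = 0.3511, k = 2.848; principal scales a = 2.848, b = 0.3511.
sin(ω/2) = (a − b)/(a + b) = 2.497/3.200 = 0.7806, so ω = 2 arcsin(0.7806) ≈ 102.6°.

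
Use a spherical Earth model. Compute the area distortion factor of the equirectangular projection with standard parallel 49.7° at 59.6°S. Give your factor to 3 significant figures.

1.28

With standard parallel φ₀ = 49.7°, the equirectangular projection gives x = Rλ cos φ₀, y = Rφ, so h = 1 and k = cos 49.7° / cos φ.
Areal scale = h·k = 1 × cos φ₀ / cos φ; at 59.6°, h = 1.000, k = 1.278, so h·k = 1.278.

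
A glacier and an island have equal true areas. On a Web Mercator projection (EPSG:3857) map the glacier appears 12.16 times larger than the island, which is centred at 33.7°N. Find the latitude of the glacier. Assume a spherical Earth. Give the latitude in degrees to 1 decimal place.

76.2°

For equal true areas on Mercator, apparent areas scale as sec²φ, so the ratio is cos²φ₂ / cos²φ₁.
cos²φ₂ / cos²φ₁ = 12.16  ⇒  cos φ₁ = cos 33.7° / √12.16 = 0.8320/3.487 = 0.2386.
φ₁ = arccos(0.2386) ≈ 76.2°.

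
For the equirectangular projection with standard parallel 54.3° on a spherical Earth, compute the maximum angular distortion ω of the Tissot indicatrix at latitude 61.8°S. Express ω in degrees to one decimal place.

12.1°

The equidistant cylindrical projection with φ₀ = 54.3° has h = 1 (meridians true) and k = cos φ₀ / cos φ along parallels.
At 61.8°: h = 1.000, k = 1.235; principal scales a = 1.235, b = 1.000.
sin(ω/2) = (a − b)/(a + b) = 0.2349/2.235 = 0.1051, so ω = 2 arcsin(0.1051) ≈ 12.1°.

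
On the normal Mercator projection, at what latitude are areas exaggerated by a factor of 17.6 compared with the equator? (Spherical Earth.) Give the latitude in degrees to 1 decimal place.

Mercator areal scale is sec²φ.
sec²φ = 17.6  ⇒  cos²φ = 0.05682  ⇒  cos φ = 0.2384.
φ = arccos(0.2384) ≈ 76.2°.

76.2°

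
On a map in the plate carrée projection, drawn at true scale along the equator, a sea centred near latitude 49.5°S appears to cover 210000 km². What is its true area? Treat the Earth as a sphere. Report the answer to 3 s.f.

136000 km²

For the equirectangular projection with φ₀ = 0 (plate carrée), h = 1 along meridians and k = sec φ along parallels.
Areal scale = h·k = 1 × sec φ; at 49.5°, h = 1.000, k = 1.540, so h·k = 1.540.
True area = apparent / (areal scale) = 210000 / 1.540 ≈ 136000 km².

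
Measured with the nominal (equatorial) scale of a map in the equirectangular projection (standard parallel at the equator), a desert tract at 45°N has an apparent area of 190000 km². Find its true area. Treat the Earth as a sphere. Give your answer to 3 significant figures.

134000 km²

For the equirectangular projection with φ₀ = 0 (plate carrée), h = 1 along meridians and k = sec φ along parallels.
Areal scale = h·k = 1 × sec φ; at 45°, h = 1.000, k = 1.414, so h·k = 1.414.
True area = apparent / (areal scale) = 190000 / 1.414 ≈ 134000 km².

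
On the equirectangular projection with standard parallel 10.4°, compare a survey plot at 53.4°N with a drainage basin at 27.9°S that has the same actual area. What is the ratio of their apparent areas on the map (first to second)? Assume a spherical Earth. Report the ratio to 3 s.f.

With standard parallel φ₀ = 10.4°, the equirectangular projection gives x = Rλ cos φ₀, y = Rφ, so h = 1 and k = cos 10.4° / cos φ.
Areal scale at 53.4°: h·k = 1.000 × 1.650 = 1.650.
Areal scale at 27.9°: h·k = 1.000 × 1.113 = 1.113.
Ratio = 1.650/1.113 ≈ 1.48.

1.48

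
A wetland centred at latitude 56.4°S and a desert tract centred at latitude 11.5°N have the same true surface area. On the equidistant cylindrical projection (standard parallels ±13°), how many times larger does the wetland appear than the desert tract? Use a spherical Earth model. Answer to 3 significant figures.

With standard parallel φ₀ = 13°, the equirectangular projection gives x = Rλ cos φ₀, y = Rφ, so h = 1 and k = cos 13° / cos φ.
Areal scale at 56.4°: h·k = 1.000 × 1.761 = 1.761.
Areal scale at 11.5°: h·k = 1.000 × 0.9943 = 0.9943.
Ratio = 1.761/0.9943 ≈ 1.77.

1.77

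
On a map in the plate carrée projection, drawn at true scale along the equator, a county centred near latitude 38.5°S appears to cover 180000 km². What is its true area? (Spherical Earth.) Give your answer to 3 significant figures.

141000 km²

Plate carrée maps x = Rλ, y = Rφ. The meridian scale is h = 1 and the parallel scale is k = 1/cos φ = sec φ.
Areal scale = h·k = 1 × sec φ; at 38.5°, h = 1.000, k = 1.278, so h·k = 1.278.
True area = apparent / (areal scale) = 180000 / 1.278 ≈ 141000 km².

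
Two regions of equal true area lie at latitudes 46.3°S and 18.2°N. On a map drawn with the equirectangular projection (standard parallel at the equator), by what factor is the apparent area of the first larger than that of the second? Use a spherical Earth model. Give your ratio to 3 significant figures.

1.38

Plate carrée maps x = Rλ, y = Rφ. The meridian scale is h = 1 and the parallel scale is k = 1/cos φ = sec φ.
Areal scale at 46.3°: h·k = 1.000 × 1.447 = 1.447.
Areal scale at 18.2°: h·k = 1.000 × 1.053 = 1.053.
Ratio = 1.447/1.053 ≈ 1.38.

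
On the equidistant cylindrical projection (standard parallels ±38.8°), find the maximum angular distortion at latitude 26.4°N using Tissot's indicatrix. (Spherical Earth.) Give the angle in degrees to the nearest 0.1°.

8.0°

In the equirectangular projection with standard parallel φ₀ = 38.8° (x = Rλ cos φ₀, y = Rφ), meridians are true-scale (h = 1) and the parallel scale is k = cos φ₀ / cos φ.
At 26.4°: h = 1.000, k = 0.8701; principal scales a = 1.000, b = 0.8701.
sin(ω/2) = (a − b)/(a + b) = 0.1299/1.870 = 0.06947, so ω = 2 arcsin(0.06947) ≈ 8.0°.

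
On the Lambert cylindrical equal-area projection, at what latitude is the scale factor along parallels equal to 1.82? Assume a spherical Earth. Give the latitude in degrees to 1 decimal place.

The Lambert cylindrical equal-area projection is the cylindrical equal-area projection with its standard parallel at the equator (φ₀ = 0). A cylindrical equal-area projection with standard parallel φ₀ has meridian scale h = cos φ / cos φ₀ and parallel scale k = cos φ₀ / cos φ (so areas are preserved, h·k = 1).
k = cos φ₀ / cos φ = 1.82  ⇒  cos φ = cos 0° / 1.82 = 0.5495.
φ = arccos(0.5495) ≈ 56.7°.

56.7°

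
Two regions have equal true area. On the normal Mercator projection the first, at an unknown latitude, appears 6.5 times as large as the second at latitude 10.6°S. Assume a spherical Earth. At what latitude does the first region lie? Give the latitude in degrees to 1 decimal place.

67.3°

For equal true areas on Mercator, apparent areas scale as sec²φ, so the ratio is cos²φ₂ / cos²φ₁.
cos²φ₂ / cos²φ₁ = 6.5  ⇒  cos φ₁ = cos 10.6° / √6.5 = 0.9829/2.550 = 0.3855.
φ₁ = arccos(0.3855) ≈ 67.3°.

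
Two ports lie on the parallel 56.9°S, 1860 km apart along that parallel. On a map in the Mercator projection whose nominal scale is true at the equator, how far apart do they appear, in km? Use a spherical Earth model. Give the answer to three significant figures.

Mercator is conformal, so the point scale is isotropic: h = k = sec φ = 1/cos φ.
Along the parallel, k = sec 56.9° = 1/0.5461 = 1.831.
Map distance = 1860 × 1.831 ≈ 3410 km.

3410 km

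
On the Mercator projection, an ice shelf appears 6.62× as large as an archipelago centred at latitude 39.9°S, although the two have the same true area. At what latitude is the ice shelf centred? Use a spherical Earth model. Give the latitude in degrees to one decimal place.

72.7°

Mercator areal scale is sec²φ, so apparent-area ratio = sec²φ₁ / sec²φ₂ = cos²φ₂ / cos²φ₁.
cos²φ₂ / cos²φ₁ = 6.62  ⇒  cos φ₁ = cos 39.9° / √6.62 = 0.7672/2.573 = 0.2982.
φ₁ = arccos(0.2982) ≈ 72.7°.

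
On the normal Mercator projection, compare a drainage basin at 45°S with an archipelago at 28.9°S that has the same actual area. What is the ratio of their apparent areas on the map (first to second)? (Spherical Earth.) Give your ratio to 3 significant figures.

Mercator is conformal with k = sec φ, so areal scale = k² = sec²φ.
At 45°: sec²(45°) = 1/0.7071² = 2.000.
At 28.9°: sec²(28.9°) = 1/0.8755² = 1.305.
Ratio = 2.000/1.305 = cos²(28.9°)/cos²(45°) ≈ 1.53.

1.53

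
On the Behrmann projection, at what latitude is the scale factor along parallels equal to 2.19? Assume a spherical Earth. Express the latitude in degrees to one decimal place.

The Behrmann projection is cylindrical equal-area with φ₀ = 30°. Cylindrical equal-area (φ₀ = 30°): h = cos φ / cos 30° along meridians, k = cos 30° / cos φ along parallels; h·k = 1.
k = cos φ₀ / cos φ = 2.19  ⇒  cos φ = cos 30° / 2.19 = 0.3954.
φ = arccos(0.3954) ≈ 66.7°.

66.7°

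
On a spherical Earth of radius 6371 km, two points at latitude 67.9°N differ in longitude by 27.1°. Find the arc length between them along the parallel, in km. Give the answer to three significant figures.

Arc length along a parallel = R cos φ · Δλ (with Δλ in radians).
= 6371 × cos 67.9° × (27.1° × π/180) = 6371 × 0.3762 × 0.4730 ≈ 1130 km.

1130 km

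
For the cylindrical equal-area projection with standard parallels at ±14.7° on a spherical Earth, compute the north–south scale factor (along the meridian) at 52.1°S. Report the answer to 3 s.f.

Cylindrical equal-area (φ₀ = 14.7°): h = cos φ / cos 14.7° along meridians, k = cos 14.7° / cos φ along parallels; h·k = 1.
h = cos 52.1° / cos 14.7° = 0.6143/0.9673 = 0.6351.

0.635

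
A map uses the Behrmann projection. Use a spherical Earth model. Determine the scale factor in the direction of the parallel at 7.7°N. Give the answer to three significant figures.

0.874

The Behrmann projection is cylindrical equal-area with φ₀ = 30°. Cylindrical equal-area (φ₀ = 30°): h = cos φ / cos 30° along meridians, k = cos 30° / cos φ along parallels; h·k = 1.
k = cos 30° / cos 7.7° = 0.8660/0.9910 = 0.8739.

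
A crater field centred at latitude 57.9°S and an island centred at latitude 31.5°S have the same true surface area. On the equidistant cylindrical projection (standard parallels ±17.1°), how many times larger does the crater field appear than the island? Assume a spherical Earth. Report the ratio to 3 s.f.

In the equirectangular projection with standard parallel φ₀ = 17.1° (x = Rλ cos φ₀, y = Rφ), meridians are true-scale (h = 1) and the parallel scale is k = cos φ₀ / cos φ.
Areal scale at 57.9°: h·k = 1.000 × 1.799 = 1.799.
Areal scale at 31.5°: h·k = 1.000 × 1.121 = 1.121.
Ratio = 1.799/1.121 ≈ 1.60.

1.60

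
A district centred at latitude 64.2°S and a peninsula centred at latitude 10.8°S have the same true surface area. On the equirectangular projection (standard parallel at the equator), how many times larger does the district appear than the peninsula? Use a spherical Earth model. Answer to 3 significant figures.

In the plate carrée (x = Rλ, y = Rφ), meridians are true-scale (h = 1) and parallels are stretched by k = sec φ.
Areal scale at 64.2°: h·k = 1.000 × 2.298 = 2.298.
Areal scale at 10.8°: h·k = 1.000 × 1.018 = 1.018.
Ratio = 2.298/1.018 ≈ 2.26.

2.26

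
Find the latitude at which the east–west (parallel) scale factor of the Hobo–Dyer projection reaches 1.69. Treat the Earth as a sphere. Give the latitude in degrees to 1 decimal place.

62.0°

Hobo–Dyer is a cylindrical equal-area projection with standard parallels at ±37.5°. For cylindrical equal-area with standard parallel φ₀, h = cos φ / cos φ₀ and k = cos φ₀ / cos φ, so h·k = 1.
k = cos φ₀ / cos φ = 1.69  ⇒  cos φ = cos 37.5° / 1.69 = 0.4694.
φ = arccos(0.4694) ≈ 62.0°.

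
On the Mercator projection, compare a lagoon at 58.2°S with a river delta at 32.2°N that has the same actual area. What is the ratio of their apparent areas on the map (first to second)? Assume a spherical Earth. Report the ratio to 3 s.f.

Mercator areal scale is sec²φ.
At 58.2°: sec²(58.2°) = 1/0.5270² = 3.601.
At 32.2°: sec²(32.2°) = 1/0.8462² = 1.397.
Ratio = 3.601/1.397 = cos²(32.2°)/cos²(58.2°) ≈ 2.58.

2.58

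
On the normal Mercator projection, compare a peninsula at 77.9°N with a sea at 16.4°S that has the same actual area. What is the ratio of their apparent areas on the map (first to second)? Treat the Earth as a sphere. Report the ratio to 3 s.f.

Mercator is conformal with k = sec φ, so areal scale = k² = sec²φ.
At 77.9°: sec²(77.9°) = 1/0.2096² = 22.76.
At 16.4°: sec²(16.4°) = 1/0.9593² = 1.087.
Ratio = 22.76/1.087 = cos²(16.4°)/cos²(77.9°) ≈ 20.9.

20.9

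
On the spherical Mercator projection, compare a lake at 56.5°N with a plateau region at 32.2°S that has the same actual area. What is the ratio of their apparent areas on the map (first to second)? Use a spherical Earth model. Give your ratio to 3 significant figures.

Mercator is conformal with k = sec φ, so areal scale = k² = sec²φ.
At 56.5°: sec²(56.5°) = 1/0.5519² = 3.283.
At 32.2°: sec²(32.2°) = 1/0.8462² = 1.397.
Ratio = 3.283/1.397 = cos²(32.2°)/cos²(56.5°) ≈ 2.35.

2.35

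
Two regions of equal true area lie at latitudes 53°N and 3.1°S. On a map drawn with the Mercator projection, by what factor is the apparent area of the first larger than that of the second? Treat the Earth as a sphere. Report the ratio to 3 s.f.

2.75

Mercator is conformal with k = sec φ, so areal scale = k² = sec²φ.
At 53°: sec²(53°) = 1/0.6018² = 2.761.
At 3.1°: sec²(3.1°) = 1/0.9985² = 1.003.
Ratio = 2.761/1.003 = cos²(3.1°)/cos²(53°) ≈ 2.75.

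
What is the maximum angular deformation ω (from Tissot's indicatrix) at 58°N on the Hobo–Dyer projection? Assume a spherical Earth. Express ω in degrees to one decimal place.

The Hobo–Dyer projection is cylindrical equal-area with φ₀ = 37.5°. Cylindrical equal-area (φ₀ = 37.5°): h = cos φ / cos 37.5° along meridians, k = cos 37.5° / cos φ along parallels; h·k = 1.
At 58°: h = 0.6679, k = 1.497; principal scales a = 1.497, b = 0.6679.
sin(ω/2) = (a − b)/(a + b) = 0.8292/2.165 = 0.3830, so ω = 2 arcsin(0.3830) ≈ 45.0°.

45.0°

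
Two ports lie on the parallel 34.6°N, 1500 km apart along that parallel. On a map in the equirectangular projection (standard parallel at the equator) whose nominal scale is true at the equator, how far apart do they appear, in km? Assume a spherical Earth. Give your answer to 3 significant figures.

1820 km

Plate carrée maps x = Rλ, y = Rφ. The meridian scale is h = 1 and the parallel scale is k = 1/cos φ = sec φ.
Along the parallel, k = sec 34.6° = 1/0.8231 = 1.215.
Map distance = 1500 × 1.215 ≈ 1820 km.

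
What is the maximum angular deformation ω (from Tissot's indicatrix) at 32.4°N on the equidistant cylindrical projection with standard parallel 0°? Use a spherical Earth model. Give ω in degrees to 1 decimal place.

For the equirectangular projection with φ₀ = 0 (plate carrée), h = 1 along meridians and k = sec φ along parallels.
At 32.4°: h = 1.000, k = 1.184; principal scales a = 1.184, b = 1.000.
sin(ω/2) = (a − b)/(a + b) = 0.1844/2.184 = 0.08441, so ω = 2 arcsin(0.08441) ≈ 9.7°.

9.7°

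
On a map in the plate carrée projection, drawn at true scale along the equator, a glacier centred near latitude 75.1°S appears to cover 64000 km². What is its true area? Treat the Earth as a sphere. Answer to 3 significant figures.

16500 km²

In the plate carrée (x = Rλ, y = Rφ), meridians are true-scale (h = 1) and parallels are stretched by k = sec φ.
Areal scale = h·k = 1 × sec φ; at 75.1°, h = 1.000, k = 3.889, so h·k = 3.889.
True area = apparent / (areal scale) = 64000 / 3.889 ≈ 16500 km².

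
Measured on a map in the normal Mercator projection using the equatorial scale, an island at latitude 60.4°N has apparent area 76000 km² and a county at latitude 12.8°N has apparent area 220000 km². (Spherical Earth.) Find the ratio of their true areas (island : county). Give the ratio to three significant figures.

0.0886

Mercator's areal exaggeration is sec²φ; hence true area = (apparent area) · cos²φ.
True area of island: 76000 × cos²(60.4°) = 76000 × 0.2440 = 18540 km².
True area of county: 220000 × cos²(12.8°) = 220000 × 0.9509 = 209200 km².
Ratio = 18540 / 209200 ≈ 0.0886.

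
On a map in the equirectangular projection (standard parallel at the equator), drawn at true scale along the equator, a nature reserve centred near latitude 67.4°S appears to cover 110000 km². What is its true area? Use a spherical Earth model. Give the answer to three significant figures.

42300 km²

In the plate carrée (x = Rλ, y = Rφ), meridians are true-scale (h = 1) and parallels are stretched by k = sec φ.
Areal scale = h·k = 1 × sec φ; at 67.4°, h = 1.000, k = 2.602, so h·k = 2.602.
True area = apparent / (areal scale) = 110000 / 2.602 ≈ 42300 km².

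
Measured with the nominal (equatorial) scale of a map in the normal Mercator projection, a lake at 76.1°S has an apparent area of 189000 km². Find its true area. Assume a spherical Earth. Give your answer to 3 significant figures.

10900 km²

The Mercator projection is conformal; its linear scale factor is the same in every direction and equals sec φ = 1/cos φ.
Areal scale = k² = sec²φ = 1/cos²(76.1°) = 1/0.2402² = 17.33.
True area = apparent / (areal scale) = 189000 / 17.33 ≈ 10900 km².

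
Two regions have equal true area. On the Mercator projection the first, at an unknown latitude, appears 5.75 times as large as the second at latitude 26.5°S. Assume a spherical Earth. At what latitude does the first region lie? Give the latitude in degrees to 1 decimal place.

Mercator areal scale is sec²φ, so apparent-area ratio = sec²φ₁ / sec²φ₂ = cos²φ₂ / cos²φ₁.
cos²φ₂ / cos²φ₁ = 5.75  ⇒  cos φ₁ = cos 26.5° / √5.75 = 0.8949/2.398 = 0.3732.
φ₁ = arccos(0.3732) ≈ 68.1°.

68.1°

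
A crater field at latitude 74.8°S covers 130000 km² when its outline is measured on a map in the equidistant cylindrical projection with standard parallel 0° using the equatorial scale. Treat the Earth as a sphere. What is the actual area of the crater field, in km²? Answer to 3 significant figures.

34100 km²

Plate carrée maps x = Rλ, y = Rφ. The meridian scale is h = 1 and the parallel scale is k = 1/cos φ = sec φ.
Areal scale = h·k = 1 × sec φ; at 74.8°, h = 1.000, k = 3.814, so h·k = 3.814.
True area = apparent / (areal scale) = 130000 / 3.814 ≈ 34100 km².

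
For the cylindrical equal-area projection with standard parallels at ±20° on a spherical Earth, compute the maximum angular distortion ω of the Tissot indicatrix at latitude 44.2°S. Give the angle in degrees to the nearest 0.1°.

Cylindrical equal-area (φ₀ = 20°): h = cos φ / cos 20° along meridians, k = cos 20° / cos φ along parallels; h·k = 1.
At 44.2°: h = 0.7629, k = 1.311; principal scales a = 1.311, b = 0.7629.
sin(ω/2) = (a − b)/(a + b) = 0.5478/2.074 = 0.2642, so ω = 2 arcsin(0.2642) ≈ 30.6°.

30.6°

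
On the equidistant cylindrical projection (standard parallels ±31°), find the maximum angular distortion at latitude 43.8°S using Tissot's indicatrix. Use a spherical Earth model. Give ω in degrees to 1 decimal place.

With standard parallel φ₀ = 31°, the equirectangular projection gives x = Rλ cos φ₀, y = Rφ, so h = 1 and k = cos 31° / cos φ.
At 43.8°: h = 1.000, k = 1.188; principal scales a = 1.188, b = 1.000.
sin(ω/2) = (a − b)/(a + b) = 0.1876/2.188 = 0.08576, so ω = 2 arcsin(0.08576) ≈ 9.8°.

9.8°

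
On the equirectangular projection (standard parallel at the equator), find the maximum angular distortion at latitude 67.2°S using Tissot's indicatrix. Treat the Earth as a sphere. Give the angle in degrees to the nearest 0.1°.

52.4°

For the equirectangular projection with φ₀ = 0 (plate carrée), h = 1 along meridians and k = sec φ along parallels.
At 67.2°: h = 1.000, k = 2.581; principal scales a = 2.581, b = 1.000.
sin(ω/2) = (a − b)/(a + b) = 1.581/3.581 = 0.4414, so ω = 2 arcsin(0.4414) ≈ 52.4°.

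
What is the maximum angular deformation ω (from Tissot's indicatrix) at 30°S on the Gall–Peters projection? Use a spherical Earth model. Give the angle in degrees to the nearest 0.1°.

23.1°

The Gall–Peters projection is cylindrical equal-area with φ₀ = 45°. Cylindrical equal-area (φ₀ = 45°): h = cos φ / cos 45° along meridians, k = cos 45° / cos φ along parallels; h·k = 1.
At 30°: h = 1.225, k = 0.8165; principal scales a = 1.225, b = 0.8165.
sin(ω/2) = (a − b)/(a + b) = 0.4082/2.041 = 0.2000, so ω = 2 arcsin(0.2000) ≈ 23.1°.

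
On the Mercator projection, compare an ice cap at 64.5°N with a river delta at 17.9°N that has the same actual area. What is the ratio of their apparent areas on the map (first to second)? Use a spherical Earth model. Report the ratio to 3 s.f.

4.89

On Mercator, area is exaggerated by sec²φ = 1/cos²φ.
At 64.5°: sec²(64.5°) = 1/0.4305² = 5.395.
At 17.9°: sec²(17.9°) = 1/0.9516² = 1.104.
Ratio = 5.395/1.104 = cos²(17.9°)/cos²(64.5°) ≈ 4.89.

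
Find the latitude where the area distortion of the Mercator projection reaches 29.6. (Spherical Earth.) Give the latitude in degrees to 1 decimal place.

Mercator areal scale is sec²φ.
sec²φ = 29.6  ⇒  cos²φ = 0.03378  ⇒  cos φ = 0.1838.
φ = arccos(0.1838) ≈ 79.4°.

79.4°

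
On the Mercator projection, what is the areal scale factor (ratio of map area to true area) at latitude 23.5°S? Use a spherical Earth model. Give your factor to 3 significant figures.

1.19

Mercator is conformal, so the point scale is isotropic: h = k = sec φ = 1/cos φ.
Areal scale = k² = sec²φ = 1/cos²(23.5°) = 1/0.9171² = 1.189.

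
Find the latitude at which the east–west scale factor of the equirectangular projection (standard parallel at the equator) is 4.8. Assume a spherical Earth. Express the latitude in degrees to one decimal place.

Plate carrée: h = 1, k = sec φ along parallels.
sec φ = 4.8  ⇒  cos φ = 0.2083  ⇒  φ ≈ 78.0°.

78.0°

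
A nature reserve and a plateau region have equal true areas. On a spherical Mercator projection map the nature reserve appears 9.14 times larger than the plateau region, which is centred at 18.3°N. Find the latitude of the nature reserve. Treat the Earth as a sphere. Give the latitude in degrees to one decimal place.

For equal true areas on Mercator, apparent areas scale as sec²φ, so the ratio is cos²φ₂ / cos²φ₁.
cos²φ₂ / cos²φ₁ = 9.14  ⇒  cos φ₁ = cos 18.3° / √9.14 = 0.9494/3.023 = 0.3140.
φ₁ = arccos(0.3140) ≈ 71.7°.

71.7°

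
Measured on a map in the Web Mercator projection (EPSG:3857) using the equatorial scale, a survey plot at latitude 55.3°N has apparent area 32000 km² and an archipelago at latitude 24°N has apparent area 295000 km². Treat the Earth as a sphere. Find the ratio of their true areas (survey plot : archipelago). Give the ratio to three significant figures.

0.0421

Since Mercator area scale is 1/cos²φ, the true area equals the apparent area multiplied by cos²φ.
True area of survey plot: 32000 × cos²(55.3°) = 32000 × 0.3241 = 10370 km².
True area of archipelago: 295000 × cos²(24°) = 295000 × 0.8346 = 246200 km².
Ratio = 10370 / 246200 ≈ 0.0421.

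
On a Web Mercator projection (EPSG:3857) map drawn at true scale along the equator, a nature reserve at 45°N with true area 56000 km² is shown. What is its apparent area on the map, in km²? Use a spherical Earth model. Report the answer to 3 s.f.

112000 km²

The Mercator projection is conformal; its linear scale factor is the same in every direction and equals sec φ = 1/cos φ.
Areal scale = k² = sec²φ = 1/cos²(45°) = 1/0.7071² = 2.000.
Apparent area = 56000 × 2.000 ≈ 112000 km².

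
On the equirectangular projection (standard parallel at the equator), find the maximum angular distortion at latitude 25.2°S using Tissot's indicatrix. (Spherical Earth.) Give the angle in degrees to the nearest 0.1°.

Plate carrée maps x = Rλ, y = Rφ. The meridian scale is h = 1 and the parallel scale is k = 1/cos φ = sec φ.
At 25.2°: h = 1.000, k = 1.105; principal scales a = 1.105, b = 1.000.
sin(ω/2) = (a − b)/(a + b) = 0.1052/2.105 = 0.04996, so ω = 2 arcsin(0.04996) ≈ 5.7°.

5.7°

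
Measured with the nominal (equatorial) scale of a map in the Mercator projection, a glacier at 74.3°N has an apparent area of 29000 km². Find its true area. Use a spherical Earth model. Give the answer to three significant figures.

The Mercator projection is conformal; its linear scale factor is the same in every direction and equals sec φ = 1/cos φ.
Areal scale = k² = sec²φ = 1/cos²(74.3°) = 1/0.2706² = 13.66.
True area = apparent / (areal scale) = 29000 / 13.66 ≈ 2120 km².

2120 km²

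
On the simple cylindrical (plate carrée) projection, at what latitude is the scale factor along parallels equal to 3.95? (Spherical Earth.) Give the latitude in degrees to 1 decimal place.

75.3°

Plate carrée: h = 1, k = sec φ along parallels.
sec φ = 3.95  ⇒  cos φ = 0.2532  ⇒  φ ≈ 75.3°.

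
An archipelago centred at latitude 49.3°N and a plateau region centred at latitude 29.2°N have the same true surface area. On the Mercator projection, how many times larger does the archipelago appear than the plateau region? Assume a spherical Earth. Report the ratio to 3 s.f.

1.79

Mercator is conformal with k = sec φ, so areal scale = k² = sec²φ.
At 49.3°: sec²(49.3°) = 1/0.6521² = 2.352.
At 29.2°: sec²(29.2°) = 1/0.8729² = 1.312.
Ratio = 2.352/1.312 = cos²(29.2°)/cos²(49.3°) ≈ 1.79.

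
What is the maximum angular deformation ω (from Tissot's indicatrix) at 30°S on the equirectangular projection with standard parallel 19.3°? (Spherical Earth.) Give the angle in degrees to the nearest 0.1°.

4.9°

In the equirectangular projection with standard parallel φ₀ = 19.3° (x = Rλ cos φ₀, y = Rφ), meridians are true-scale (h = 1) and the parallel scale is k = cos φ₀ / cos φ.
At 30°: h = 1.000, k = 1.090; principal scales a = 1.090, b = 1.000.
sin(ω/2) = (a − b)/(a + b) = 0.08981/2.090 = 0.04297, so ω = 2 arcsin(0.04297) ≈ 4.9°.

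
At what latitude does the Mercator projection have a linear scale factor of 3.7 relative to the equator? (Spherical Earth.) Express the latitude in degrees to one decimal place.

74.3°

Mercator scale is k = sec φ = 1/cos φ.
1/cos φ = 3.7  ⇒  cos φ = 0.2703  ⇒  φ = arccos(0.2703) ≈ 74.3°.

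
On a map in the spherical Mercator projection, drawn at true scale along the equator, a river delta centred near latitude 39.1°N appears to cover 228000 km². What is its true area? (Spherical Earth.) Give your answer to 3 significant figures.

137000 km²

The Mercator projection is conformal; its linear scale factor is the same in every direction and equals sec φ = 1/cos φ.
Areal scale = k² = sec²φ = 1/cos²(39.1°) = 1/0.7760² = 1.660.
True area = apparent / (areal scale) = 228000 / 1.660 ≈ 137000 km².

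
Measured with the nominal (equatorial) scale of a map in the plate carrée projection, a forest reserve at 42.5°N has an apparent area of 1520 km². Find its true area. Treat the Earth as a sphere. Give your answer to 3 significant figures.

For the equirectangular projection with φ₀ = 0 (plate carrée), h = 1 along meridians and k = sec φ along parallels.
Areal scale = h·k = 1 × sec φ; at 42.5°, h = 1.000, k = 1.356, so h·k = 1.356.
True area = apparent / (areal scale) = 1520 / 1.356 ≈ 1120 km².

1120 km²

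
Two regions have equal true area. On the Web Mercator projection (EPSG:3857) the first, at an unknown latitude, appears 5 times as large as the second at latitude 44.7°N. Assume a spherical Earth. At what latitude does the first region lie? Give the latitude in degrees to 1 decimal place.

71.5°

For equal true areas on Mercator, apparent areas scale as sec²φ, so the ratio is cos²φ₂ / cos²φ₁.
cos²φ₂ / cos²φ₁ = 5  ⇒  cos φ₁ = cos 44.7° / √5 = 0.7108/2.236 = 0.3179.
φ₁ = arccos(0.3179) ≈ 71.5°.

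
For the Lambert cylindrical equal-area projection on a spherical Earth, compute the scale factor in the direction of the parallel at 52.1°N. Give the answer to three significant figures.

The Lambert cylindrical equal-area projection is the cylindrical equal-area projection with its standard parallel at the equator (φ₀ = 0). Cylindrical equal-area (φ₀ = 0°): h = cos φ / cos 0° along meridians, k = cos 0° / cos φ along parallels; h·k = 1.
k = cos 0° / cos 52.1° = 1.000/0.6143 = 1.628.

1.63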